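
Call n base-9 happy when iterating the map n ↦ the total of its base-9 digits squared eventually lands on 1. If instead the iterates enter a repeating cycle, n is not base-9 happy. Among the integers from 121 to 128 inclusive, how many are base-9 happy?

121: 121 → 33 → 45 → 25 → 53 → 89 → 65 → 53  (repeats 53)
122: 122 → 42 → 52 → 74 → 68 → 74  (repeats 74)
123: 123 → 53 → 89 → 65 → 53  (repeats 53)
124: 124 → 66 → 58 → 52 → 74 → 68 → 74  (repeats 74)
125: 125 → 81 → 1  (reaches 1)
126: 126 → 26 → 68 → 74 → 68  (repeats 68)
127: 127 → 27 → 9 → 1  (reaches 1)
128: 128 → 30 → 18 → 4 → 16 → 50 → 50  (repeats 50)
base-9 happy: 125, 127

2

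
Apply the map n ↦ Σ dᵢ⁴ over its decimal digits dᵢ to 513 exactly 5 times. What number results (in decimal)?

9603

513 → 707
707 → 4802
4802 → 4368
4368 → 5729
5729 → 9603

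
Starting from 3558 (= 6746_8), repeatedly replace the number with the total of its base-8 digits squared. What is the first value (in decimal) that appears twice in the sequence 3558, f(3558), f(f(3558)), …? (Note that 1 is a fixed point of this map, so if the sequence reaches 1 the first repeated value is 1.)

3558 = (6,7,4,6)_8 → 6² + 7² + 4² + 6² = 137
137 = (2,1,1)_8 → 2² + 1² + 1² = 6
6 = (6)_8 → 6² = 36
36 = (4,4)_8 → 4² + 4² = 32
32 = (4,0)_8 → 4² + 0² = 16
16 = (2,0)_8 → 2² + 0² = 4
4 = (4)_8 → 4² = 16  — 16 already appeared earlier.

16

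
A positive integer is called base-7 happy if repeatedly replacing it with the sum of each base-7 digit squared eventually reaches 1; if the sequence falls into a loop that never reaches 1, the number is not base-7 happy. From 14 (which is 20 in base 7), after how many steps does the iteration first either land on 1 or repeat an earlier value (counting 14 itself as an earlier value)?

14 = (2,0)_7 → 4
4 = (4)_7 → 16
16 = (2,2)_7 → 8
8 = (1,1)_7 → 2
2 = (2)_7 → 4  — 4 repeats.
That took 5 steps.

5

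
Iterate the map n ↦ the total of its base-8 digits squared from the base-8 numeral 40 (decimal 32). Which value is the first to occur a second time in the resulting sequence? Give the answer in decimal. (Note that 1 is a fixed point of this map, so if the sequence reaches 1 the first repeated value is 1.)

16

32 = (4,0)_8 → 4² + 0² = 16 + 0 = 16
16 = (2,0)_8 → 2² + 0² = 4 + 0 = 4
4 = (4)_8 → 4² = 16  — 16 already appeared earlier.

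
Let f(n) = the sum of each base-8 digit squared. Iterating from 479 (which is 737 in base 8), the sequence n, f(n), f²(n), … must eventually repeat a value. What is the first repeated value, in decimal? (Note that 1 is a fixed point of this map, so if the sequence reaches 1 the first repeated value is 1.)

25

479 = (7,3,7)_8 → 107
107 = (1,5,3)_8 → 35
35 = (4,3)_8 → 25
25 = (3,1)_8 → 10
10 = (1,2)_8 → 5
5 = (5)_8 → 25  — 25 already appeared earlier.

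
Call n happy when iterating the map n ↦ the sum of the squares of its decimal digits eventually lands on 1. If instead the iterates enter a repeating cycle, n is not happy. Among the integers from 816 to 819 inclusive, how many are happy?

816: 816 → 101 → 2 → 4 → 16 → 37 → 58 → 89 → 145 → 42 → 20 → 4  — not happy
817: 817 → 114 → 18 → 65 → 61 → 37 → 58 → 89 → 145 → 42 → 20 → 4 → 16 → 37  — not happy
818: 818 → 129 → 86 → 100 → 1  — happy
819: 819 → 146 → 53 → 34 → 25 → 29 → 85 → 89 → 145 → 42 → 20 → 4 → 16 → 37 → 58 → 89  — not happy
happy: 818

1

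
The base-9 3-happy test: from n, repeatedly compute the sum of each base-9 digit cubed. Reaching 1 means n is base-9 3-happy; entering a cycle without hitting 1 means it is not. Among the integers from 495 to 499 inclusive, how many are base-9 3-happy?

495: 495 → 217 → 225 → 351 → 91 → 3 → 27 → 27  — not base-9 3-happy
496: 496 → 218 → 232 → 694 → 638 → 1198 → 470 → 476 → 980 → 540 → 432 → 152 → 856 → 128 → 134 → 638  — not base-9 3-happy
497: 497 → 225 → 351 → 91 → 3 → 27 → 27  — not base-9 3-happy
498: 498 → 244 → 28 → 28  — not base-9 3-happy
499: 499 → 281 → 99 → 9 → 1  — base-9 3-happy
base-9 3-happy: 499

1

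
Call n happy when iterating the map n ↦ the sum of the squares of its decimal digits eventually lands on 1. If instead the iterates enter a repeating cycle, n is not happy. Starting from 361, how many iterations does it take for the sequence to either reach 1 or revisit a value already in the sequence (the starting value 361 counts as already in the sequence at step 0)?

13

361 → 3² + 6² + 1² = 9 + 36 + 1 = 46
46 → 4² + 6² = 16 + 36 = 52
52 → 5² + 2² = 25 + 4 = 29
29 → 2² + 9² = 4 + 81 = 85
85 → 8² + 5² = 64 + 25 = 89
89 → 8² + 9² = 64 + 81 = 145
145 → 1² + 4² + 5² = 1 + 16 + 25 = 42
42 → 4² + 2² = 16 + 4 = 20
20 → 2² + 0² = 4 + 0 = 4
4 → 4² = 16
16 → 1² + 6² = 1 + 36 = 37
37 → 3² + 7² = 9 + 49 = 58
58 → 5² + 8² = 25 + 64 = 89  — 89 repeats.
That took 13 steps.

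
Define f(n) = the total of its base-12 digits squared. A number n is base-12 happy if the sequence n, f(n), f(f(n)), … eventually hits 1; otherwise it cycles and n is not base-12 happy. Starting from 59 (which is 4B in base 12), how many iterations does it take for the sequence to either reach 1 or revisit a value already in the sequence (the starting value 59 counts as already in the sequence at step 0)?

59 = (4,11)_12 → 4² + 11² = 16 + 121 = 137
137 = (11,5)_12 → 11² + 5² = 121 + 25 = 146
146 = (1,0,2)_12 → 1² + 0² + 2² = 1 + 0 + 4 = 5
5 = (5)_12 → 5² = 25
25 = (2,1)_12 → 2² + 1² = 4 + 1 = 5  — 5 repeats.
That took 5 steps.

5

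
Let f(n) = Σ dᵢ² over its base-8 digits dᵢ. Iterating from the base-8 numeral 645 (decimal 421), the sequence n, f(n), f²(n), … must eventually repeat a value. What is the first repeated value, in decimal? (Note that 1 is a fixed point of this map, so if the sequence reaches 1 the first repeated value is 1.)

421 = (6,4,5)_8 → 6² + 4² + 5² = 36 + 16 + 25 = 77
77 = (1,1,5)_8 → 1² + 1² + 5² = 1 + 1 + 25 = 27
27 = (3,3)_8 → 3² + 3² = 9 + 9 = 18
18 = (2,2)_8 → 2² + 2² = 4 + 4 = 8
8 = (1,0)_8 → 1² + 0² = 1 + 0 = 1  — reached the fixed point 1.
1 → 1, so 1 is the first repeated value.

1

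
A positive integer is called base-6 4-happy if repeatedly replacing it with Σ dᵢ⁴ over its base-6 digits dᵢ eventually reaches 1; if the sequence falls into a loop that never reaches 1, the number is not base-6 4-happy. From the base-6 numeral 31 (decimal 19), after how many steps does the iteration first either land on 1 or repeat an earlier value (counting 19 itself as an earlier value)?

10

19 = (3,1)_6 → 3⁴ + 1⁴ = 81 + 1 = 82
82 = (2,1,4)_6 → 2⁴ + 1⁴ + 4⁴ = 16 + 1 + 256 = 273
273 = (1,1,3,3)_6 → 1⁴ + 1⁴ + 3⁴ + 3⁴ = 1 + 1 + 81 + 81 = 164
164 = (4,3,2)_6 → 4⁴ + 3⁴ + 2⁴ = 256 + 81 + 16 = 353
353 = (1,3,4,5)_6 → 1⁴ + 3⁴ + 4⁴ + 5⁴ = 1 + 81 + 256 + 625 = 963
963 = (4,2,4,3)_6 → 4⁴ + 2⁴ + 4⁴ + 3⁴ = 256 + 16 + 256 + 81 = 609
609 = (2,4,5,3)_6 → 2⁴ + 4⁴ + 5⁴ + 3⁴ = 16 + 256 + 625 + 81 = 978
978 = (4,3,1,0)_6 → 4⁴ + 3⁴ + 1⁴ + 0⁴ = 256 + 81 + 1 + 0 = 338
338 = (1,3,2,2)_6 → 1⁴ + 3⁴ + 2⁴ + 2⁴ = 1 + 81 + 16 + 16 = 114
114 = (3,1,0)_6 → 3⁴ + 1⁴ + 0⁴ = 81 + 1 + 0 = 82  — 82 repeats.
That took 10 steps.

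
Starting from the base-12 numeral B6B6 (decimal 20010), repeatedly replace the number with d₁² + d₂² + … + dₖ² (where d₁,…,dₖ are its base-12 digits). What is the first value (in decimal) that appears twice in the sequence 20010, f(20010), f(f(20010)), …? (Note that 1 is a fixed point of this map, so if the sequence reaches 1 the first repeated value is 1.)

20010 = (11,6,11,6)_12 → 11² + 6² + 11² + 6² = 314
314 = (2,2,2)_12 → 2² + 2² + 2² = 12
12 = (1,0)_12 → 1² + 0² = 1  — reached the fixed point 1.
1 → 1, so 1 is the first repeated value.

1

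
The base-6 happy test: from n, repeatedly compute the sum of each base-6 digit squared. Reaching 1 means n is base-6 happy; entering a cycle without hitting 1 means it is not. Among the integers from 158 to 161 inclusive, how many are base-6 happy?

1

158: 158 → 24 → 16 → 20 → 13 → 5 → 25 → 17 → 29 → 41 → 26 → 20  (repeats 20)
159: 159 → 29 → 41 → 26 → 20 → 13 → 5 → 25 → 17 → 29  (repeats 29)
160: 160 → 36 → 1  (reaches 1)
161: 161 → 45 → 11 → 26 → 20 → 13 → 5 → 25 → 17 → 29 → 41 → 26  (repeats 26)
base-6 happy: 160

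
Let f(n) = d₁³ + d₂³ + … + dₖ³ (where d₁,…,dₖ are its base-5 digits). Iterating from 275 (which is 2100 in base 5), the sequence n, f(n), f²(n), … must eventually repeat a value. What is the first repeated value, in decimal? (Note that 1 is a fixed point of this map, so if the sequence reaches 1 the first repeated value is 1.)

275 = (2,1,0,0)_5 → 2³ + 1³ + 0³ + 0³ = 9
9 = (1,4)_5 → 1³ + 4³ = 65
65 = (2,3,0)_5 → 2³ + 3³ + 0³ = 35
35 = (1,2,0)_5 → 1³ + 2³ + 0³ = 9  — 9 already appeared earlier.

9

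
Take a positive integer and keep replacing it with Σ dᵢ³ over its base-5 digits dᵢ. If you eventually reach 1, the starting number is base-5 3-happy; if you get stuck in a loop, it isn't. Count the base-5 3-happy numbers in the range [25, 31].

1

25: 25 → 1  (reaches 1)
26: 26 → 2 → 8 → 28 → 28  (repeats 28)
27: 27 → 9 → 65 → 35 → 9  (repeats 9)
28: 28 → 28  (repeats 28)
29: 29 → 65 → 35 → 9 → 65  (repeats 65)
30: 30 → 2 → 8 → 28 → 28  (repeats 28)
31: 31 → 3 → 27 → 9 → 65 → 35 → 9  (repeats 9)
base-5 3-happy: 25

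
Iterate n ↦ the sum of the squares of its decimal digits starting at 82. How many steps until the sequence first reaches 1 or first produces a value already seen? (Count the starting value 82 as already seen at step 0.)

3

82 → 8² + 2² = 68
68 → 6² + 8² = 100
100 → 1² + 0² + 0² = 1  — reached 1.
That took 3 steps.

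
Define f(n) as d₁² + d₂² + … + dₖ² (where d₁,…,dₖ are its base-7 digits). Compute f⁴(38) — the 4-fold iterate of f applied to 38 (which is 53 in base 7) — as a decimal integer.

10

38 = (5,3)_7 → 5² + 3² = 25 + 9 = 34
34 = (4,6)_7 → 4² + 6² = 16 + 36 = 52
52 = (1,0,3)_7 → 1² + 0² + 3² = 1 + 0 + 9 = 10
10 = (1,3)_7 → 1² + 3² = 1 + 9 = 10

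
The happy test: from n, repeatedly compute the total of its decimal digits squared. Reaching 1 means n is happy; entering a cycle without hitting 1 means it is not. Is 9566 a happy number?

not happy

9566 → 9² + 5² + 6² + 6² = 178
178 → 1² + 7² + 8² = 114
114 → 1² + 1² + 4² = 18
18 → 1² + 8² = 65
65 → 6² + 5² = 61
61 → 6² + 1² = 37
37 → 3² + 7² = 58
58 → 5² + 8² = 89
89 → 8² + 9² = 145
145 → 1² + 4² + 5² = 42
42 → 4² + 2² = 20
20 → 2² + 0² = 4
4 → 4² = 16
16 → 1² + 6² = 37  — 37 already seen; the sequence cycles without reaching 1.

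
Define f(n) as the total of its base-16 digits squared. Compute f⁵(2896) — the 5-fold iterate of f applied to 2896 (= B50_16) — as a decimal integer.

169

2896 = (11,5,0)_16 → 11² + 5² + 0² = 121 + 25 + 0 = 146
146 = (9,2)_16 → 9² + 2² = 81 + 4 = 85
85 = (5,5)_16 → 5² + 5² = 25 + 25 = 50
50 = (3,2)_16 → 3² + 2² = 9 + 4 = 13
13 = (13)_16 → 13² = 169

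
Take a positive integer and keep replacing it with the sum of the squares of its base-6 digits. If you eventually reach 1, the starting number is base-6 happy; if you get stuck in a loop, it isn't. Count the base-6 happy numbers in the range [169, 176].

1

169: 169 → 33 → 34 → 41 → 26 → 20 → 13 → 5 → 25 → 17 → 29 → 41  — not base-6 happy
170: 170 → 36 → 1  — base-6 happy
171: 171 → 41 → 26 → 20 → 13 → 5 → 25 → 17 → 29 → 41  — not base-6 happy
172: 172 → 48 → 5 → 25 → 17 → 29 → 41 → 26 → 20 → 13 → 5  — not base-6 happy
173: 173 → 57 → 19 → 10 → 17 → 29 → 41 → 26 → 20 → 13 → 5 → 25 → 17  — not base-6 happy
174: 174 → 41 → 26 → 20 → 13 → 5 → 25 → 17 → 29 → 41  — not base-6 happy
175: 175 → 42 → 2 → 4 → 16 → 20 → 13 → 5 → 25 → 17 → 29 → 41 → 26 → 20  — not base-6 happy
176: 176 → 45 → 11 → 26 → 20 → 13 → 5 → 25 → 17 → 29 → 41 → 26  — not base-6 happy
base-6 happy: 170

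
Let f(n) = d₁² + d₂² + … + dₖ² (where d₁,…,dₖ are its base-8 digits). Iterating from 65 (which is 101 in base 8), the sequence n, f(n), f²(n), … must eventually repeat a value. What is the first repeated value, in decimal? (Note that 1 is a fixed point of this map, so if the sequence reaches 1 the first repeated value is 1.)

4

65 = (1,0,1)_8 → 1² + 0² + 1² = 1 + 0 + 1 = 2
2 = (2)_8 → 2² = 4
4 = (4)_8 → 4² = 16
16 = (2,0)_8 → 2² + 0² = 4 + 0 = 4  — 4 already appeared earlier.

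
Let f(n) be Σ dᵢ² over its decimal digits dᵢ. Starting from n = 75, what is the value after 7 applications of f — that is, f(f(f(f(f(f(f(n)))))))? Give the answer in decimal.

75 → 7² + 5² = 74
74 → 7² + 4² = 65
65 → 6² + 5² = 61
61 → 6² + 1² = 37
37 → 3² + 7² = 58
58 → 5² + 8² = 89
89 → 8² + 9² = 145

145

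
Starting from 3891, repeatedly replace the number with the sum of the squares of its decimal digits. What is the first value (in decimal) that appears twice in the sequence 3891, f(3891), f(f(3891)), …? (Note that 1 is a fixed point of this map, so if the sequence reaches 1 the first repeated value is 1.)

3891 → 155
155 → 51
51 → 26
26 → 40
40 → 16
16 → 37
37 → 58
58 → 89
89 → 145
145 → 42
42 → 20
20 → 4
4 → 16  — 16 already appeared earlier.

16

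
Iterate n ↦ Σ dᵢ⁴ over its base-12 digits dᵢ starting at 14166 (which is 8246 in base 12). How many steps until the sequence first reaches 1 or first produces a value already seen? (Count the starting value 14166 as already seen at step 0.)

14166 = (8,2,4,6)_12 → 8⁴ + 2⁴ + 4⁴ + 6⁴ = 5664
5664 = (3,3,4,0)_12 → 3⁴ + 3⁴ + 4⁴ + 0⁴ = 418
418 = (2,10,10)_12 → 2⁴ + 10⁴ + 10⁴ = 20016
20016 = (11,7,0,0)_12 → 11⁴ + 7⁴ + 0⁴ + 0⁴ = 17042
17042 = (9,10,4,2)_12 → 9⁴ + 10⁴ + 4⁴ + 2⁴ = 16833
16833 = (9,8,10,9)_12 → 9⁴ + 8⁴ + 10⁴ + 9⁴ = 27218
27218 = (1,3,9,0,2)_12 → 1⁴ + 3⁴ + 9⁴ + 0⁴ + 2⁴ = 6659
6659 = (3,10,2,11)_12 → 3⁴ + 10⁴ + 2⁴ + 11⁴ = 24738
24738 = (1,2,3,9,6)_12 → 1⁴ + 2⁴ + 3⁴ + 9⁴ + 6⁴ = 7955
7955 = (4,7,2,11)_12 → 4⁴ + 7⁴ + 2⁴ + 11⁴ = 17314
17314 = (10,0,2,10)_12 → 10⁴ + 0⁴ + 2⁴ + 10⁴ = 20016  — 20016 repeats.
That took 11 steps.

11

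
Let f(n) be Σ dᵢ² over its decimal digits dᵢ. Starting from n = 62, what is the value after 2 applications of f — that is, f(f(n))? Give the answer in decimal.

16

62 → 6² + 2² = 40
40 → 4² + 0² = 16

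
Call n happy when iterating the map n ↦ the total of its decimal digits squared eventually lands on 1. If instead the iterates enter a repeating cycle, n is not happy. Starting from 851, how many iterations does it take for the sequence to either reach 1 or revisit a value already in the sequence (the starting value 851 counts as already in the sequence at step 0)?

13

851 → 8² + 5² + 1² = 90
90 → 9² + 0² = 81
81 → 8² + 1² = 65
65 → 6² + 5² = 61
61 → 6² + 1² = 37
37 → 3² + 7² = 58
58 → 5² + 8² = 89
89 → 8² + 9² = 145
145 → 1² + 4² + 5² = 42
42 → 4² + 2² = 20
20 → 2² + 0² = 4
4 → 4² = 16
16 → 1² + 6² = 37  — 37 repeats.
That took 13 steps.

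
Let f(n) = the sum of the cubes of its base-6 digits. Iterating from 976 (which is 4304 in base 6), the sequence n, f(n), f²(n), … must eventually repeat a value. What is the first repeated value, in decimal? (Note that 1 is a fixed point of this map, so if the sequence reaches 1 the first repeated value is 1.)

976 = (4,3,0,4)_6 → 4³ + 3³ + 0³ + 4³ = 155
155 = (4,1,5)_6 → 4³ + 1³ + 5³ = 190
190 = (5,1,4)_6 → 5³ + 1³ + 4³ = 190  — 190 already appeared earlier.

190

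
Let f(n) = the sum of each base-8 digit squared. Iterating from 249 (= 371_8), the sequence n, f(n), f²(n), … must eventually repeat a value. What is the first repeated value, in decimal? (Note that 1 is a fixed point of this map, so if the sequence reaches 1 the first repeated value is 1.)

249 = (3,7,1)_8 → 3² + 7² + 1² = 9 + 49 + 1 = 59
59 = (7,3)_8 → 7² + 3² = 49 + 9 = 58
58 = (7,2)_8 → 7² + 2² = 49 + 4 = 53
53 = (6,5)_8 → 6² + 5² = 36 + 25 = 61
61 = (7,5)_8 → 7² + 5² = 49 + 25 = 74
74 = (1,1,2)_8 → 1² + 1² + 2² = 1 + 1 + 4 = 6
6 = (6)_8 → 6² = 36
36 = (4,4)_8 → 4² + 4² = 16 + 16 = 32
32 = (4,0)_8 → 4² + 0² = 16 + 0 = 16
16 = (2,0)_8 → 2² + 0² = 4 + 0 = 4
4 = (4)_8 → 4² = 16  — 16 already appeared earlier.

16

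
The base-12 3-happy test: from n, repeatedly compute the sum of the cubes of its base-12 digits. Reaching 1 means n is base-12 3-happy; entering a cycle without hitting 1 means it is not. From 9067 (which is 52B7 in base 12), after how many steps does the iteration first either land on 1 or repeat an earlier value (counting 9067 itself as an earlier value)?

4

9067 = (5,2,11,7)_12 → 5³ + 2³ + 11³ + 7³ = 125 + 8 + 1331 + 343 = 1807
1807 = (1,0,6,7)_12 → 1³ + 0³ + 6³ + 7³ = 1 + 0 + 216 + 343 = 560
560 = (3,10,8)_12 → 3³ + 10³ + 8³ = 27 + 1000 + 512 = 1539
1539 = (10,8,3)_12 → 10³ + 8³ + 3³ = 1000 + 512 + 27 = 1539  — 1539 repeats.
That took 4 steps.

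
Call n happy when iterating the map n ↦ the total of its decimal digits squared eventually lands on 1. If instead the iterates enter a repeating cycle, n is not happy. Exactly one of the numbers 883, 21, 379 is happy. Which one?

379

883: 883 → 137 → 59 → 106 → 37 → 58 → 89 → 145 → 42 → 20 → 4 → 16 → 37  — repeats 37 (not happy)
21: 21 → 5 → 25 → 29 → 85 → 89 → 145 → 42 → 20 → 4 → 16 → 37 → 58 → 89  — repeats 89 (not happy)
379: 379 → 139 → 91 → 82 → 68 → 100 → 1  — reaches 1 (happy)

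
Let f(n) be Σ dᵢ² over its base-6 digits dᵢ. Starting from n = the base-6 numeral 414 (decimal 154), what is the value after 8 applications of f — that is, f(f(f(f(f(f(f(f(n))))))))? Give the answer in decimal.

25

154 = (4,1,4)_6 → 4² + 1² + 4² = 33
33 = (5,3)_6 → 5² + 3² = 34
34 = (5,4)_6 → 5² + 4² = 41
41 = (1,0,5)_6 → 1² + 0² + 5² = 26
26 = (4,2)_6 → 4² + 2² = 20
20 = (3,2)_6 → 3² + 2² = 13
13 = (2,1)_6 → 2² + 1² = 5
5 = (5)_6 → 5² = 25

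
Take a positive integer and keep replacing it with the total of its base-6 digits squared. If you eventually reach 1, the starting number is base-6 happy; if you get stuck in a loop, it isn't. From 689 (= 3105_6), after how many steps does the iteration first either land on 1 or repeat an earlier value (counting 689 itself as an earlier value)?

13

689 = (3,1,0,5)_6 → 3² + 1² + 0² + 5² = 35
35 = (5,5)_6 → 5² + 5² = 50
50 = (1,2,2)_6 → 1² + 2² + 2² = 9
9 = (1,3)_6 → 1² + 3² = 10
10 = (1,4)_6 → 1² + 4² = 17
17 = (2,5)_6 → 2² + 5² = 29
29 = (4,5)_6 → 4² + 5² = 41
41 = (1,0,5)_6 → 1² + 0² + 5² = 26
26 = (4,2)_6 → 4² + 2² = 20
20 = (3,2)_6 → 3² + 2² = 13
13 = (2,1)_6 → 2² + 1² = 5
5 = (5)_6 → 5² = 25
25 = (4,1)_6 → 4² + 1² = 17  — 17 repeats.
That took 13 steps.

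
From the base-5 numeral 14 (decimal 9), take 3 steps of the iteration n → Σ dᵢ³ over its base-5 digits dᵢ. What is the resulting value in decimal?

9 = (1,4)_5 → 1³ + 4³ = 1 + 64 = 65
65 = (2,3,0)_5 → 2³ + 3³ + 0³ = 8 + 27 + 0 = 35
35 = (1,2,0)_5 → 1³ + 2³ + 0³ = 1 + 8 + 0 = 9

9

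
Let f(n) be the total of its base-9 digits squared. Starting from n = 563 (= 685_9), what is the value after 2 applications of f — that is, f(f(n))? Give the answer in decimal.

563 = (6,8,5)_9 → 125
125 = (1,4,8)_9 → 81

81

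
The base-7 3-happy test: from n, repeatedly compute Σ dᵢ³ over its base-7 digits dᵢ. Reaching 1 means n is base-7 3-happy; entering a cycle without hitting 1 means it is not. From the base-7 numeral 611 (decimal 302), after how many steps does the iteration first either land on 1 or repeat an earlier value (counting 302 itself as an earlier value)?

302 = (6,1,1)_7 → 6³ + 1³ + 1³ = 216 + 1 + 1 = 218
218 = (4,3,1)_7 → 4³ + 3³ + 1³ = 64 + 27 + 1 = 92
92 = (1,6,1)_7 → 1³ + 6³ + 1³ = 1 + 216 + 1 = 218  — 218 repeats.
That took 3 steps.

3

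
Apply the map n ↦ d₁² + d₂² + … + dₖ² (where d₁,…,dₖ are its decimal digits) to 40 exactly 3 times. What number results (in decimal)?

58

40 → 4² + 0² = 16
16 → 1² + 6² = 37
37 → 3² + 7² = 58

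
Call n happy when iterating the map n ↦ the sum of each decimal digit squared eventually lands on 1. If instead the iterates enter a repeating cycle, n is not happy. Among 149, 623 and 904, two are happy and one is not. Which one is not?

149

149: 149 → 98 → 145 → 42 → 20 → 4 → 16 → 37 → 58 → 89 → 145  — repeats 145 (not happy)
623: 623 → 49 → 97 → 130 → 10 → 1  — reaches 1 (happy)
904: 904 → 97 → 130 → 10 → 1  — reaches 1 (happy)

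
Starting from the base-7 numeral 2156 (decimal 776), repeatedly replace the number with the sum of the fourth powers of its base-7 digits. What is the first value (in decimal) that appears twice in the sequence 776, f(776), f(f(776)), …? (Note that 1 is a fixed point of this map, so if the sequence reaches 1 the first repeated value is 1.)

776 = (2,1,5,6)_7 → 2⁴ + 1⁴ + 5⁴ + 6⁴ = 1938
1938 = (5,4,3,6)_7 → 5⁴ + 4⁴ + 3⁴ + 6⁴ = 2258
2258 = (6,4,0,4)_7 → 6⁴ + 4⁴ + 0⁴ + 4⁴ = 1808
1808 = (5,1,6,2)_7 → 5⁴ + 1⁴ + 6⁴ + 2⁴ = 1938  — 1938 already appeared earlier.

1938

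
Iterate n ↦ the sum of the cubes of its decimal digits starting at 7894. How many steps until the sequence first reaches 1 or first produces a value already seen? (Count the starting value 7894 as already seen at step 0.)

7894 → 7³ + 8³ + 9³ + 4³ = 1648
1648 → 1³ + 6³ + 4³ + 8³ = 793
793 → 7³ + 9³ + 3³ = 1099
1099 → 1³ + 0³ + 9³ + 9³ = 1459
1459 → 1³ + 4³ + 5³ + 9³ = 919
919 → 9³ + 1³ + 9³ = 1459  — 1459 repeats.
That took 6 steps.

6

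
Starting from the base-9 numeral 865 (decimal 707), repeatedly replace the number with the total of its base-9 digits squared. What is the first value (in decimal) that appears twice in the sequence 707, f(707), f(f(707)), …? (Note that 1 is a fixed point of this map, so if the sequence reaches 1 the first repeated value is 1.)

1

707 = (8,6,5)_9 → 8² + 6² + 5² = 64 + 36 + 25 = 125
125 = (1,4,8)_9 → 1² + 4² + 8² = 1 + 16 + 64 = 81
81 = (1,0,0)_9 → 1² + 0² + 0² = 1 + 0 + 0 = 1  — reached the fixed point 1.
1 → 1, so 1 is the first repeated value.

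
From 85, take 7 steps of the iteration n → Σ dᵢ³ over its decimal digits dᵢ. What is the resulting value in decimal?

85 → 8³ + 5³ = 512 + 125 = 637
637 → 6³ + 3³ + 7³ = 216 + 27 + 343 = 586
586 → 5³ + 8³ + 6³ = 125 + 512 + 216 = 853
853 → 8³ + 5³ + 3³ = 512 + 125 + 27 = 664
664 → 6³ + 6³ + 4³ = 216 + 216 + 64 = 496
496 → 4³ + 9³ + 6³ = 64 + 729 + 216 = 1009
1009 → 1³ + 0³ + 0³ + 9³ = 1 + 0 + 0 + 729 = 730

730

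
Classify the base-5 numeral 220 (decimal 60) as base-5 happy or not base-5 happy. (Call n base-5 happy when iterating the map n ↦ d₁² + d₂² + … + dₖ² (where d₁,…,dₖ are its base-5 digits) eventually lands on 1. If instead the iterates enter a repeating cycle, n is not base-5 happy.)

not base-5 happy

60 = (2,2,0)_5 → 2² + 2² + 0² = 8
8 = (1,3)_5 → 1² + 3² = 10
10 = (2,0)_5 → 2² + 0² = 4
4 = (4)_5 → 4² = 16
16 = (3,1)_5 → 3² + 1² = 10  — 10 already seen; the sequence cycles without reaching 1.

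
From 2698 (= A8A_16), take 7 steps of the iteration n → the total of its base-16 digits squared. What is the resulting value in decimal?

2698 = (10,8,10)_16 → 10² + 8² + 10² = 264
264 = (1,0,8)_16 → 1² + 0² + 8² = 65
65 = (4,1)_16 → 4² + 1² = 17
17 = (1,1)_16 → 1² + 1² = 2
2 = (2)_16 → 2² = 4
4 = (4)_16 → 4² = 16
16 = (1,0)_16 → 1² + 0² = 1

1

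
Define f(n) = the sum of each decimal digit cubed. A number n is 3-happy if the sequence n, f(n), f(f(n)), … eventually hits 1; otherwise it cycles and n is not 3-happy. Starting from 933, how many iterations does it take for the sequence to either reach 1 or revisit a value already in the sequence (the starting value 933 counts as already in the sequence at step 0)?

11

933 → 9³ + 3³ + 3³ = 729 + 27 + 27 = 783
783 → 7³ + 8³ + 3³ = 343 + 512 + 27 = 882
882 → 8³ + 8³ + 2³ = 512 + 512 + 8 = 1032
1032 → 1³ + 0³ + 3³ + 2³ = 1 + 0 + 27 + 8 = 36
36 → 3³ + 6³ = 27 + 216 = 243
243 → 2³ + 4³ + 3³ = 8 + 64 + 27 = 99
99 → 9³ + 9³ = 729 + 729 = 1458
1458 → 1³ + 4³ + 5³ + 8³ = 1 + 64 + 125 + 512 = 702
702 → 7³ + 0³ + 2³ = 343 + 0 + 8 = 351
351 → 3³ + 5³ + 1³ = 27 + 125 + 1 = 153
153 → 1³ + 5³ + 3³ = 1 + 125 + 27 = 153  — 153 repeats.
That took 11 steps.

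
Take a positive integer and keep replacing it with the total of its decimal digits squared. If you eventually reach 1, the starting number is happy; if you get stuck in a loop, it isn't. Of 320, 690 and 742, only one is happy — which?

320

320: 320 → 13 → 10 → 1  — reaches 1 (happy)
690: 690 → 117 → 51 → 26 → 40 → 16 → 37 → 58 → 89 → 145 → 42 → 20 → 4 → 16  — repeats 16 (not happy)
742: 742 → 69 → 117 → 51 → 26 → 40 → 16 → 37 → 58 → 89 → 145 → 42 → 20 → 4 → 16  — repeats 16 (not happy)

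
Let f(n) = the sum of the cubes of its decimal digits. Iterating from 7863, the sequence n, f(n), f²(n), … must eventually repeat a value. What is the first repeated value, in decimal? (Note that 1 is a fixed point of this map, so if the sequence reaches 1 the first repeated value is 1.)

153

7863 → 7³ + 8³ + 6³ + 3³ = 1098
1098 → 1³ + 0³ + 9³ + 8³ = 1242
1242 → 1³ + 2³ + 4³ + 2³ = 81
81 → 8³ + 1³ = 513
513 → 5³ + 1³ + 3³ = 153
153 → 1³ + 5³ + 3³ = 153  — 153 already appeared earlier.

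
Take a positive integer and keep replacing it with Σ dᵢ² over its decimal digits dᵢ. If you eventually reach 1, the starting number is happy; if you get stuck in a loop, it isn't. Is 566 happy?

happy

566 → 5² + 6² + 6² = 25 + 36 + 36 = 97
97 → 9² + 7² = 81 + 49 = 130
130 → 1² + 3² + 0² = 1 + 9 + 0 = 10
10 → 1² + 0² = 1 + 0 = 1  — reached 1.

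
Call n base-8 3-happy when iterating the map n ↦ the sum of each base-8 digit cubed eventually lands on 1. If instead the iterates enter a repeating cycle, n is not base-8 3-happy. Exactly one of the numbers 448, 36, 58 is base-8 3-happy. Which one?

36

448: 448 → 343 → 476 → 434 → 440 → 559 → 469 → 476  — repeats 476 (not base-8 3-happy)
36: 36 → 128 → 8 → 1  — reaches 1 (base-8 3-happy)
58: 58 → 351 → 495 → 811 → 217 → 55 → 559 → 469 → 476 → 434 → 440 → 559  — repeats 559 (not base-8 3-happy)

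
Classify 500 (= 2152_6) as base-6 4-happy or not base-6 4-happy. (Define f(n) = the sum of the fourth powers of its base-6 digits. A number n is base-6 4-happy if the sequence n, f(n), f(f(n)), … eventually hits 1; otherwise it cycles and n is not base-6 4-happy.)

not base-6 4-happy

500 = (2,1,5,2)_6 → 2⁴ + 1⁴ + 5⁴ + 2⁴ = 16 + 1 + 625 + 16 = 658
658 = (3,0,1,4)_6 → 3⁴ + 0⁴ + 1⁴ + 4⁴ = 81 + 0 + 1 + 256 = 338
338 = (1,3,2,2)_6 → 1⁴ + 3⁴ + 2⁴ + 2⁴ = 1 + 81 + 16 + 16 = 114
114 = (3,1,0)_6 → 3⁴ + 1⁴ + 0⁴ = 81 + 1 + 0 = 82
82 = (2,1,4)_6 → 2⁴ + 1⁴ + 4⁴ = 16 + 1 + 256 = 273
273 = (1,1,3,3)_6 → 1⁴ + 1⁴ + 3⁴ + 3⁴ = 1 + 1 + 81 + 81 = 164
164 = (4,3,2)_6 → 4⁴ + 3⁴ + 2⁴ = 256 + 81 + 16 = 353
353 = (1,3,4,5)_6 → 1⁴ + 3⁴ + 4⁴ + 5⁴ = 1 + 81 + 256 + 625 = 963
963 = (4,2,4,3)_6 → 4⁴ + 2⁴ + 4⁴ + 3⁴ = 256 + 16 + 256 + 81 = 609
609 = (2,4,5,3)_6 → 2⁴ + 4⁴ + 5⁴ + 3⁴ = 16 + 256 + 625 + 81 = 978
978 = (4,3,1,0)_6 → 4⁴ + 3⁴ + 1⁴ + 0⁴ = 256 + 81 + 1 + 0 = 338  — 338 already seen; the sequence cycles without reaching 1.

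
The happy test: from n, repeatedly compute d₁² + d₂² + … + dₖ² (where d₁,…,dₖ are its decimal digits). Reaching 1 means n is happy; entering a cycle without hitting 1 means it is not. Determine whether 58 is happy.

58 → 5² + 8² = 89
89 → 8² + 9² = 145
145 → 1² + 4² + 5² = 42
42 → 4² + 2² = 20
20 → 2² + 0² = 4
4 → 4² = 16
16 → 1² + 6² = 37
37 → 3² + 7² = 58  — 58 already seen; the sequence cycles without reaching 1.

not happy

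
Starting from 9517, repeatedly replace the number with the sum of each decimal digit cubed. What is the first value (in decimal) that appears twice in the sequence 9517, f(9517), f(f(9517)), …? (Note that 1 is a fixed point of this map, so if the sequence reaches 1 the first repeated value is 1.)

1

9517 → 9³ + 5³ + 1³ + 7³ = 729 + 125 + 1 + 343 = 1198
1198 → 1³ + 1³ + 9³ + 8³ = 1 + 1 + 729 + 512 = 1243
1243 → 1³ + 2³ + 4³ + 3³ = 1 + 8 + 64 + 27 = 100
100 → 1³ + 0³ + 0³ = 1 + 0 + 0 = 1  — reached the fixed point 1.
1 → 1, so 1 is the first repeated value.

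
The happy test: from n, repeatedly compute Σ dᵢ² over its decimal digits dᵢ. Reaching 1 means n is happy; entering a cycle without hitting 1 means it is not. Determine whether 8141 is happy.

8141 → 8² + 1² + 4² + 1² = 82
82 → 8² + 2² = 68
68 → 6² + 8² = 100
100 → 1² + 0² + 0² = 1  — reached 1.

happy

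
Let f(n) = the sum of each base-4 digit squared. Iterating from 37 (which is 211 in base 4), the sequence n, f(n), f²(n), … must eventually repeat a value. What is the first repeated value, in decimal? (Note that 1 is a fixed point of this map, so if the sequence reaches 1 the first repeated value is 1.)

37 = (2,1,1)_4 → 6
6 = (1,2)_4 → 5
5 = (1,1)_4 → 2
2 = (2)_4 → 4
4 = (1,0)_4 → 1  — reached the fixed point 1.
1 → 1, so 1 is the first repeated value.

1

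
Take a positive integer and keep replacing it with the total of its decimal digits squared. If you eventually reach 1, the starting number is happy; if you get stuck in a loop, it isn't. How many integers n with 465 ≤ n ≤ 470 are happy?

1

465: 465 → 77 → 98 → 145 → 42 → 20 → 4 → 16 → 37 → 58 → 89 → 145  (repeats 145)
466: 466 → 88 → 128 → 69 → 117 → 51 → 26 → 40 → 16 → 37 → 58 → 89 → 145 → 42 → 20 → 4 → 16  (repeats 16)
467: 467 → 101 → 2 → 4 → 16 → 37 → 58 → 89 → 145 → 42 → 20 → 4  (repeats 4)
468: 468 → 116 → 38 → 73 → 58 → 89 → 145 → 42 → 20 → 4 → 16 → 37 → 58  (repeats 58)
469: 469 → 133 → 19 → 82 → 68 → 100 → 1  (reaches 1)
470: 470 → 65 → 61 → 37 → 58 → 89 → 145 → 42 → 20 → 4 → 16 → 37  (repeats 37)
happy: 469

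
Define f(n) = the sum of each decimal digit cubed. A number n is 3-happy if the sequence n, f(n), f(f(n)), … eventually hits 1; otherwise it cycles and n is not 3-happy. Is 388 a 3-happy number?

not 3-happy

388 → 3³ + 8³ + 8³ = 27 + 512 + 512 = 1051
1051 → 1³ + 0³ + 5³ + 1³ = 1 + 0 + 125 + 1 = 127
127 → 1³ + 2³ + 7³ = 1 + 8 + 343 = 352
352 → 3³ + 5³ + 2³ = 27 + 125 + 8 = 160
160 → 1³ + 6³ + 0³ = 1 + 216 + 0 = 217
217 → 2³ + 1³ + 7³ = 8 + 1 + 343 = 352  — 352 already seen; the sequence cycles without reaching 1.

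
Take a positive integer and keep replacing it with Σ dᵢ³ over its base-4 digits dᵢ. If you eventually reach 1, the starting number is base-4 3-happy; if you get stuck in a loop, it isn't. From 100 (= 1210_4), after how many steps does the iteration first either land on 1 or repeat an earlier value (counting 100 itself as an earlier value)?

100 = (1,2,1,0)_4 → 10
10 = (2,2)_4 → 16
16 = (1,0,0)_4 → 1  — reached 1.
That took 3 steps.

3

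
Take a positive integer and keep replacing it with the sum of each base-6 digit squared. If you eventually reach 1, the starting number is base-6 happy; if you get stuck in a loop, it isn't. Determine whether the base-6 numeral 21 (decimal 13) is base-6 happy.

13 = (2,1)_6 → 5
5 = (5)_6 → 25
25 = (4,1)_6 → 17
17 = (2,5)_6 → 29
29 = (4,5)_6 → 41
41 = (1,0,5)_6 → 26
26 = (4,2)_6 → 20
20 = (3,2)_6 → 13  — 13 already seen; the sequence cycles without reaching 1.

not base-6 happy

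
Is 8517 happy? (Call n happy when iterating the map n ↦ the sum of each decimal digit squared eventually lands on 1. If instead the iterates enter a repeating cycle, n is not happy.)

happy

8517 → 139
139 → 91
91 → 82
82 → 68
68 → 100
100 → 1  — reached 1.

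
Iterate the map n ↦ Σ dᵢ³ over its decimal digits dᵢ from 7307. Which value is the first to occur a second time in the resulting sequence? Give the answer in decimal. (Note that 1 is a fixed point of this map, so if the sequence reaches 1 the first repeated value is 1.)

7307 → 7³ + 3³ + 0³ + 7³ = 343 + 27 + 0 + 343 = 713
713 → 7³ + 1³ + 3³ = 343 + 1 + 27 = 371
371 → 3³ + 7³ + 1³ = 27 + 343 + 1 = 371  — 371 already appeared earlier.

371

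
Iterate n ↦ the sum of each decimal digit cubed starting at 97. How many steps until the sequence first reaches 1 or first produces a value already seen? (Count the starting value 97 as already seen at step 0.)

97 → 1072
1072 → 352
352 → 160
160 → 217
217 → 352  — 352 repeats.
That took 5 steps.

5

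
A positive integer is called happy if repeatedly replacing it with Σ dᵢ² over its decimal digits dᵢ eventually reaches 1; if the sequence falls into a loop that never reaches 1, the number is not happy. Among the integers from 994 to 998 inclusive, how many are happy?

994: 994 → 178 → 114 → 18 → 65 → 61 → 37 → 58 → 89 → 145 → 42 → 20 → 4 → 16 → 37  — not happy
995: 995 → 187 → 114 → 18 → 65 → 61 → 37 → 58 → 89 → 145 → 42 → 20 → 4 → 16 → 37  — not happy
996: 996 → 198 → 146 → 53 → 34 → 25 → 29 → 85 → 89 → 145 → 42 → 20 → 4 → 16 → 37 → 58 → 89  — not happy
997: 997 → 211 → 6 → 36 → 45 → 41 → 17 → 50 → 25 → 29 → 85 → 89 → 145 → 42 → 20 → 4 → 16 → 37 → 58 → 89  — not happy
998: 998 → 226 → 44 → 32 → 13 → 10 → 1  — happy
happy: 998

1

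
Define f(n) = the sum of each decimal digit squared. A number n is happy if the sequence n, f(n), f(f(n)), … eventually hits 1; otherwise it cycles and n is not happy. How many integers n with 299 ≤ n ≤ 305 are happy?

299: 299 → 166 → 73 → 58 → 89 → 145 → 42 → 20 → 4 → 16 → 37 → 58  (repeats 58)
300: 300 → 9 → 81 → 65 → 61 → 37 → 58 → 89 → 145 → 42 → 20 → 4 → 16 → 37  (repeats 37)
301: 301 → 10 → 1  (reaches 1)
302: 302 → 13 → 10 → 1  (reaches 1)
303: 303 → 18 → 65 → 61 → 37 → 58 → 89 → 145 → 42 → 20 → 4 → 16 → 37  (repeats 37)
304: 304 → 25 → 29 → 85 → 89 → 145 → 42 → 20 → 4 → 16 → 37 → 58 → 89  (repeats 89)
305: 305 → 34 → 25 → 29 → 85 → 89 → 145 → 42 → 20 → 4 → 16 → 37 → 58 → 89  (repeats 89)
happy: 301, 302

2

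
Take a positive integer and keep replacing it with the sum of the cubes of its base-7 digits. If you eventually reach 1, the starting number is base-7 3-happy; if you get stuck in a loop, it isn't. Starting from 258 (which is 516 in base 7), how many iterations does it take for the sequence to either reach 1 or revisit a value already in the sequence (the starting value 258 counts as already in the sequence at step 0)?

258 = (5,1,6)_7 → 5³ + 1³ + 6³ = 125 + 1 + 216 = 342
342 = (6,6,6)_7 → 6³ + 6³ + 6³ = 216 + 216 + 216 = 648
648 = (1,6,1,4)_7 → 1³ + 6³ + 1³ + 4³ = 1 + 216 + 1 + 64 = 282
282 = (5,5,2)_7 → 5³ + 5³ + 2³ = 125 + 125 + 8 = 258  — 258 repeats.
That took 4 steps.

4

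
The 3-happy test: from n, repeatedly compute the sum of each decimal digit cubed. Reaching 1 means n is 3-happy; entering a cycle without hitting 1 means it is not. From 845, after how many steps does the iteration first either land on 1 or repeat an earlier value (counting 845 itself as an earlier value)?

10

845 → 8³ + 4³ + 5³ = 701
701 → 7³ + 0³ + 1³ = 344
344 → 3³ + 4³ + 4³ = 155
155 → 1³ + 5³ + 5³ = 251
251 → 2³ + 5³ + 1³ = 134
134 → 1³ + 3³ + 4³ = 92
92 → 9³ + 2³ = 737
737 → 7³ + 3³ + 7³ = 713
713 → 7³ + 1³ + 3³ = 371
371 → 3³ + 7³ + 1³ = 371  — 371 repeats.
That took 10 steps.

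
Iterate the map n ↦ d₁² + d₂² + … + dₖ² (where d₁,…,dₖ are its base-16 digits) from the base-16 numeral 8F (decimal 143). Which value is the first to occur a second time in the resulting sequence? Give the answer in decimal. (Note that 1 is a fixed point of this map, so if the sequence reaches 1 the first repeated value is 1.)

1

143 = (8,15)_16 → 8² + 15² = 289
289 = (1,2,1)_16 → 1² + 2² + 1² = 6
6 = (6)_16 → 6² = 36
36 = (2,4)_16 → 2² + 4² = 20
20 = (1,4)_16 → 1² + 4² = 17
17 = (1,1)_16 → 1² + 1² = 2
2 = (2)_16 → 2² = 4
4 = (4)_16 → 4² = 16
16 = (1,0)_16 → 1² + 0² = 1  — reached the fixed point 1.
1 → 1, so 1 is the first repeated value.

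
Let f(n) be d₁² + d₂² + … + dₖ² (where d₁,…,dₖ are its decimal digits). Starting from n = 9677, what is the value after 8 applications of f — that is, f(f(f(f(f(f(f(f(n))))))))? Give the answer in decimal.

9677 → 9² + 6² + 7² + 7² = 81 + 36 + 49 + 49 = 215
215 → 2² + 1² + 5² = 4 + 1 + 25 = 30
30 → 3² + 0² = 9 + 0 = 9
9 → 9² = 81
81 → 8² + 1² = 64 + 1 = 65
65 → 6² + 5² = 36 + 25 = 61
61 → 6² + 1² = 36 + 1 = 37
37 → 3² + 7² = 9 + 49 = 58

58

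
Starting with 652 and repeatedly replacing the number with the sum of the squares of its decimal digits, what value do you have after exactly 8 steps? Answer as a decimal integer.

652 → 6² + 5² + 2² = 65
65 → 6² + 5² = 61
61 → 6² + 1² = 37
37 → 3² + 7² = 58
58 → 5² + 8² = 89
89 → 8² + 9² = 145
145 → 1² + 4² + 5² = 42
42 → 4² + 2² = 20

20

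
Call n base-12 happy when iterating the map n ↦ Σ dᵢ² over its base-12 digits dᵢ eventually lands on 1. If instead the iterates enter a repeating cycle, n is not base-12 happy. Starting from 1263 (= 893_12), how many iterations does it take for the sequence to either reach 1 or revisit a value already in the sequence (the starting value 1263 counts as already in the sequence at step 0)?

1263 = (8,9,3)_12 → 8² + 9² + 3² = 64 + 81 + 9 = 154
154 = (1,0,10)_12 → 1² + 0² + 10² = 1 + 0 + 100 = 101
101 = (8,5)_12 → 8² + 5² = 64 + 25 = 89
89 = (7,5)_12 → 7² + 5² = 49 + 25 = 74
74 = (6,2)_12 → 6² + 2² = 36 + 4 = 40
40 = (3,4)_12 → 3² + 4² = 9 + 16 = 25
25 = (2,1)_12 → 2² + 1² = 4 + 1 = 5
5 = (5)_12 → 5² = 25  — 25 repeats.
That took 8 steps.

8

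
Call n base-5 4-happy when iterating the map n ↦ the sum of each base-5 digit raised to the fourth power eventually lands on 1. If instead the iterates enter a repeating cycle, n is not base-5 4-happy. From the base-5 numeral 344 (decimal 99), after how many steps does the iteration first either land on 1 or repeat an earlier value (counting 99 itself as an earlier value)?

5

99 = (3,4,4)_5 → 3⁴ + 4⁴ + 4⁴ = 593
593 = (4,3,3,3)_5 → 4⁴ + 3⁴ + 3⁴ + 3⁴ = 499
499 = (3,4,4,4)_5 → 3⁴ + 4⁴ + 4⁴ + 4⁴ = 849
849 = (1,1,3,4,4)_5 → 1⁴ + 1⁴ + 3⁴ + 4⁴ + 4⁴ = 595
595 = (4,3,4,0)_5 → 4⁴ + 3⁴ + 4⁴ + 0⁴ = 593  — 593 repeats.
That took 5 steps.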